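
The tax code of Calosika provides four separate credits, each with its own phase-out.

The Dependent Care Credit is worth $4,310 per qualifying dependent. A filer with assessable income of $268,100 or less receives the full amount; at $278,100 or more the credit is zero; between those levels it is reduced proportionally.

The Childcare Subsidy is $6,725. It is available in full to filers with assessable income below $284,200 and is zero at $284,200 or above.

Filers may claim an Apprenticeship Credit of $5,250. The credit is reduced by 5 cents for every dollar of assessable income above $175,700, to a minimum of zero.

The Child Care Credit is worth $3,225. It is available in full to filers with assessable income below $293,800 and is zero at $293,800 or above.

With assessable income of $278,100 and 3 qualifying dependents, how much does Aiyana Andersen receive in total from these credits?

Dependent Care Credit: base = 3 × $4,310 = $12,930. $278,100 is at or above $278,100, so the credit is $0.
Childcare Subsidy: $278,100 is below the $284,200 cutoff, so the full $6,725 applies.
Apprenticeship Credit: 5% of the $102,400 excess over $175,700 is $5,120; credit = $5,250 − $5,120 = $130.
Child Care Credit: $278,100 is below the $293,800 cutoff, so the full $3,225 applies.
Total: $0 + $6,725 + $130 + $3,225 = $10,080.

$10,080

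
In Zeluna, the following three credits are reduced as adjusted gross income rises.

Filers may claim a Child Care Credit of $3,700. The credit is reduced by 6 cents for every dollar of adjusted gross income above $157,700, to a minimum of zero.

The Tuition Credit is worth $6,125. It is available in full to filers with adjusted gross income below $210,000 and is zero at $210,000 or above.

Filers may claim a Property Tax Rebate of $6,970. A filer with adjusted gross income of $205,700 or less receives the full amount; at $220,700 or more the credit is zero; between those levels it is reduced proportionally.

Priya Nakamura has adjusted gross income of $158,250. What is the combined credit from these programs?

$16,762

Child Care Credit: 6% of the $550 excess over $157,700 is $33; credit = $3,700 − $33 = $3,667.
Tuition Credit: $158,250 is below the $210,000 cutoff, so the full $6,125 applies.
Property Tax Rebate: $158,250 is at or below the $205,700 threshold, so the full $6,970 applies.
Total: $3,667 + $6,125 + $6,970 = $16,762.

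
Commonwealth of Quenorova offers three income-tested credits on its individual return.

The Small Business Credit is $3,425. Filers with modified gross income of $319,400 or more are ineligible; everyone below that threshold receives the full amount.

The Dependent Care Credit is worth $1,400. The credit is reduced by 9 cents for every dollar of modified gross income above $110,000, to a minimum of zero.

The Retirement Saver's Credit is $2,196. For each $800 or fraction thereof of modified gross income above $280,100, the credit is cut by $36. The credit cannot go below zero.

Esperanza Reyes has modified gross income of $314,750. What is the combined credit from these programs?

$4,037

Small Business Credit: $314,750 is below the $319,400 cutoff, so the full $3,425 applies.
Dependent Care Credit: 9% of the $204,750 excess over $110,000 is $18,427.50 ≥ base, so the credit is $0.
Retirement Saver's Credit: income exceeds $280,100 by $34,650, which is 44 full-or-partial $800 increments; reduction = 44 × $36 = $1,584, leaving $612.
Total: $3,425 + $0 + $612 = $4,037.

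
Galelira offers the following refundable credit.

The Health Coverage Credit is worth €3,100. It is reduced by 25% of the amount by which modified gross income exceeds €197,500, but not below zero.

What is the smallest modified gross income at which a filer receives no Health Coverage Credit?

€209,900

The credit falls by 25% of each euro above €197,500, so it reaches zero when the excess is €3,100 / 25% = €12,400: income = €197,500 + €12,400 = €209,900.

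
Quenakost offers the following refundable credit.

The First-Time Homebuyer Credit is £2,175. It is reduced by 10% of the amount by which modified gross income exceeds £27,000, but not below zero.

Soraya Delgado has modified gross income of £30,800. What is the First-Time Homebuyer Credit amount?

First-Time Homebuyer Credit: 10% of the £3,800 excess over £27,000 is £380; credit = £2,175 − £380 = £1,795.

£1,795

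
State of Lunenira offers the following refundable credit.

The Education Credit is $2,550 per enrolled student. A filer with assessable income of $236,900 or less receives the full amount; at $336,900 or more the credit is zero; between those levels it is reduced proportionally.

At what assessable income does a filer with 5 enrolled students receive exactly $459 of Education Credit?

$333,300

Full credit = 5 × $2,550 = $12,750.
$459 is 459/12,750 of the full $12,750, so 12,291/12,750 of the $100,000 range has been used: income = $236,900 + $100,000 × 12,291/12,750 = $333,300.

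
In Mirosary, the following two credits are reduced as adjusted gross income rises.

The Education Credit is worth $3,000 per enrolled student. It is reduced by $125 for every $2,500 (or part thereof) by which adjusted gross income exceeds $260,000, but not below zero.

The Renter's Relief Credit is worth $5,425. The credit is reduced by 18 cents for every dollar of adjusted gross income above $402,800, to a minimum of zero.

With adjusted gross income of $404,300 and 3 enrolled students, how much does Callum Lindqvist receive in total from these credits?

$6,905

Education Credit: base = 3 × $3,000 = $9,000. income exceeds $260,000 by $144,300, which is 58 full-or-partial $2,500 increments; reduction = 58 × $125 = $7,250, leaving $1,750.
Renter's Relief Credit: 18% of the $1,500 excess over $402,800 is $270; credit = $5,425 − $270 = $5,155.
Total: $1,750 + $5,155 = $6,905.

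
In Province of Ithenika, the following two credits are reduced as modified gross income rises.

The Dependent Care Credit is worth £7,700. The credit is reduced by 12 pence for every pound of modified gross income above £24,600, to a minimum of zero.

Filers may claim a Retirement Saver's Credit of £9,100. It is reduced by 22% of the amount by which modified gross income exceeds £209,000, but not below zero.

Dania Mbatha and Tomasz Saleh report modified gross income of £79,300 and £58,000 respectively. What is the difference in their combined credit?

Dania (£79,300): Dependent Care Credit: 12% of the £54,700 excess over £24,600 is £6,564; credit = £7,700 − £6,564 = £1,136. Retirement Saver's Credit: £79,300 is at or below the £209,000 threshold, so the full £9,100 applies. total £1,136 + £9,100 = £10,236
Tomasz (£58,000): Dependent Care Credit: 12% of the £33,400 excess over £24,600 is £4,008; credit = £7,700 − £4,008 = £3,692. Retirement Saver's Credit: £58,000 is at or below the £209,000 threshold, so the full £9,100 applies. total £3,692 + £9,100 = £12,792
Difference: |£10,236 − £12,792| = £2,556.

£2,556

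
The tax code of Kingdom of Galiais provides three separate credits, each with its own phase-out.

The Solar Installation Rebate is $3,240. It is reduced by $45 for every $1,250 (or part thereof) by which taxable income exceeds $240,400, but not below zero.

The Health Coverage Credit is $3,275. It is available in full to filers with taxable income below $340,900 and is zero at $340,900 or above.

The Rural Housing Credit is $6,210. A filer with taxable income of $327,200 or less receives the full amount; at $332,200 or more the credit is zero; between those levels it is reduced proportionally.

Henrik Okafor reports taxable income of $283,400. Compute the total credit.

Solar Installation Rebate: income exceeds $240,400 by $43,000, which is 35 full-or-partial $1,250 increments; reduction = 35 × $45 = $1,575, leaving $1,665.
Health Coverage Credit: $283,400 is below the $340,900 cutoff, so the full $3,275 applies.
Rural Housing Credit: $283,400 is at or below the $327,200 threshold, so the full $6,210 applies.
Total: $1,665 + $3,275 + $6,210 = $11,150.

$11,150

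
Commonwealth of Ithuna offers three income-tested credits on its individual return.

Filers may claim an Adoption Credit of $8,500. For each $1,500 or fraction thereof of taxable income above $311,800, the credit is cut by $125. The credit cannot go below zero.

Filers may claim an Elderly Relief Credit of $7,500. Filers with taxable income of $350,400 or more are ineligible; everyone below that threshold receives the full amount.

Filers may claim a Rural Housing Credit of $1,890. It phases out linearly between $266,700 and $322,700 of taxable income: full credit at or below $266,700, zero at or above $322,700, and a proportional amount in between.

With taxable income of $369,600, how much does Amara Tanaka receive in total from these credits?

$3,625

Adoption Credit: income exceeds $311,800 by $57,800, which is 39 full-or-partial $1,500 increments; reduction = 39 × $125 = $4,875, leaving $3,625.
Elderly Relief Credit: $369,600 meets or exceeds the $350,400 cutoff, so the credit is $0.
Rural Housing Credit: $369,600 is at or above $322,700, so the credit is $0.
Total: $3,625 + $0 + $0 = $3,625.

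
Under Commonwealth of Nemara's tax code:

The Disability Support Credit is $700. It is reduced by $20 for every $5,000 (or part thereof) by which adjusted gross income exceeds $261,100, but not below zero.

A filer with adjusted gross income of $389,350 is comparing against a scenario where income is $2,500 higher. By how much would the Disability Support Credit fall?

$20

At $389,350 — income exceeds $261,100 by $128,250, which is 26 full-or-partial $5,000 increments; reduction = 26 × $20 = $520, leaving $180.
At $391,850 — income exceeds $261,100 by $130,750, which is 27 full-or-partial $5,000 increments; reduction = 27 × $20 = $540, leaving $160.
Lost: $180 − $160 = $20.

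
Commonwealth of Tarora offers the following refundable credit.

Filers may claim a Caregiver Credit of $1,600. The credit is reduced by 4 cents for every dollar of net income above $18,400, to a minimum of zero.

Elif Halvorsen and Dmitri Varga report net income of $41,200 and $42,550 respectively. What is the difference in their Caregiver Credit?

$54

Elif ($41,200): Caregiver Credit: 4% of the $22,800 excess over $18,400 is $912; credit = $1,600 − $912 = $688.
Dmitri ($42,550): Caregiver Credit: 4% of the $24,150 excess over $18,400 is $966; credit = $1,600 − $966 = $634.
Difference: |$688 − $634| = $54.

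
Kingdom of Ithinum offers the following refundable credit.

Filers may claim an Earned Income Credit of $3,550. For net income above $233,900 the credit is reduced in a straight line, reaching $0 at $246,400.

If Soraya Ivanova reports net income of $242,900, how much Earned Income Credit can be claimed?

Earned Income Credit: $242,900 is $9,000 into a $12,500 phase-out range, leaving 3,500/12,500 of the credit: $3,550 × 3,500/12,500 = $994.

$994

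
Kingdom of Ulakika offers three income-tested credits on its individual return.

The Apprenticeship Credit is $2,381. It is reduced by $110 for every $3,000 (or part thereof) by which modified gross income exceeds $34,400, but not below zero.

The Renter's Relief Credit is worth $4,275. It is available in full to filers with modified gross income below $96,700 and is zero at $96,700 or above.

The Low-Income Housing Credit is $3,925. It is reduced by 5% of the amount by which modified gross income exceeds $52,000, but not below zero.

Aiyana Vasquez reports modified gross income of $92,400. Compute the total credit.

Apprenticeship Credit: income exceeds $34,400 by $58,000, which is 20 full-or-partial $3,000 increments; reduction = 20 × $110 = $2,200, leaving $181.
Renter's Relief Credit: $92,400 is below the $96,700 cutoff, so the full $4,275 applies.
Low-Income Housing Credit: 5% of the $40,400 excess over $52,000 is $2,020; credit = $3,925 − $2,020 = $1,905.
Total: $181 + $4,275 + $1,905 = $6,361.

$6,361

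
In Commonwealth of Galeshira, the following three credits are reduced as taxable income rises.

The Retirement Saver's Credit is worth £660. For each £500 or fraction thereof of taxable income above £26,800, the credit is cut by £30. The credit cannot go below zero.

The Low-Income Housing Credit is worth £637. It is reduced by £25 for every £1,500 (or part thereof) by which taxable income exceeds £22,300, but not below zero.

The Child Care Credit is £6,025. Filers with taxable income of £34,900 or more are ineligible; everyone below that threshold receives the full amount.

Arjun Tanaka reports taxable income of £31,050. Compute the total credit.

Retirement Saver's Credit: income exceeds £26,800 by £4,250, which is 9 full-or-partial £500 increments; reduction = 9 × £30 = £270, leaving £390.
Low-Income Housing Credit: income exceeds £22,300 by £8,750, which is 6 full-or-partial £1,500 increments; reduction = 6 × £25 = £150, leaving £487.
Child Care Credit: £31,050 is below the £34,900 cutoff, so the full £6,025 applies.
Total: £390 + £487 + £6,025 = £6,902.

£6,902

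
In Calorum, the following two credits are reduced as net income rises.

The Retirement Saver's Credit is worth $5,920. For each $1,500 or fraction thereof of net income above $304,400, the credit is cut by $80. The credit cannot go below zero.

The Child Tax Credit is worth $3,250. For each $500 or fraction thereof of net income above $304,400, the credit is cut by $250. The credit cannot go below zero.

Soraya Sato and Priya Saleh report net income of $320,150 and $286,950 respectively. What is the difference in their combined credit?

Soraya ($320,150): Retirement Saver's Credit: income exceeds $304,400 by $15,750, which is 11 full-or-partial $1,500 increments; reduction = 11 × $80 = $880, leaving $5,040. Child Tax Credit: income exceeds $304,400 by $15,750 → 32 increments × $250 = $8,000 ≥ base, so the credit is $0. total $5,040 + $0 = $5,040
Priya ($286,950): Retirement Saver's Credit: $286,950 is at or below the $304,400 threshold, so the full $5,920 applies. Child Tax Credit: $286,950 is at or below the $304,400 threshold, so the full $3,250 applies. total $5,920 + $3,250 = $9,170
Difference: |$5,040 − $9,170| = $4,130.

$4,130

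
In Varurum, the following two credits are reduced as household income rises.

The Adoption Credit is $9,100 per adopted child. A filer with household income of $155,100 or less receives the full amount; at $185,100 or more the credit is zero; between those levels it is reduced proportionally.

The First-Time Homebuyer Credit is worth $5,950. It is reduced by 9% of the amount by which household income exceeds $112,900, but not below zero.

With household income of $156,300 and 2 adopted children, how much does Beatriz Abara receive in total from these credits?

Adoption Credit: base = 2 × $9,100 = $18,200. $156,300 is $1,200 into a $30,000 phase-out range, leaving 28,800/30,000 of the credit: $18,200 × 28,800/30,000 = $17,472.
First-Time Homebuyer Credit: 9% of the $43,400 excess over $112,900 is $3,906; credit = $5,950 − $3,906 = $2,044.
Total: $17,472 + $2,044 = $19,516.

$19,516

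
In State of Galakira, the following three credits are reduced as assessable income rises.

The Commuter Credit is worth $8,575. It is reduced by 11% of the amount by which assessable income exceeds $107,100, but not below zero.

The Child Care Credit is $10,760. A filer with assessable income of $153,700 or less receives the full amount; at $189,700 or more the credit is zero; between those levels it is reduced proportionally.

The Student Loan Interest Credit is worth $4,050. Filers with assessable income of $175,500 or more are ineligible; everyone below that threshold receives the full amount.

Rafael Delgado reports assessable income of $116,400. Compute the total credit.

Commuter Credit: 11% of the $9,300 excess over $107,100 is $1,023; credit = $8,575 − $1,023 = $7,552.
Child Care Credit: $116,400 is at or below the $153,700 threshold, so the full $10,760 applies.
Student Loan Interest Credit: $116,400 is below the $175,500 cutoff, so the full $4,050 applies.
Total: $7,552 + $10,760 + $4,050 = $22,362.

$22,362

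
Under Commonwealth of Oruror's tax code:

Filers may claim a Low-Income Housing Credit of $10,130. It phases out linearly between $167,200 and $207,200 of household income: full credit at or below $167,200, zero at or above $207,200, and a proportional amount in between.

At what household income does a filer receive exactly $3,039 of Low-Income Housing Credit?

$195,200

$3,039 is 3,039/10,130 of the full $10,130, so 7,091/10,130 of the $40,000 range has been used: income = $167,200 + $40,000 × 7,091/10,130 = $195,200.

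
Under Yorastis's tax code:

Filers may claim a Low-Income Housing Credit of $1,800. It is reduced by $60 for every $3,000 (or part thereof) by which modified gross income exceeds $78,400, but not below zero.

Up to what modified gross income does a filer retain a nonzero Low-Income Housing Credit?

After 29 increments the reduction is 29 × $60 = $1,740, leaving $60; one more increment wipes it out. Increment 29 ends at excess 29 × $3,000 = $87,000, so the highest qualifying income is $78,400 + $87,000 = $165,400.

$165,400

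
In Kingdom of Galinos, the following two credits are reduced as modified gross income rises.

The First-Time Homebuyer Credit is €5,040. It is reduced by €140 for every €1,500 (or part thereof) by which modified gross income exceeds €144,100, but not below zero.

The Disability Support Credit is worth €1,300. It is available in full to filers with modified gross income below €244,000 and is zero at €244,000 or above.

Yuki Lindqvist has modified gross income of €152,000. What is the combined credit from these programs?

First-Time Homebuyer Credit: income exceeds €144,100 by €7,900, which is 6 full-or-partial €1,500 increments; reduction = 6 × €140 = €840, leaving €4,200.
Disability Support Credit: €152,000 is below the €244,000 cutoff, so the full €1,300 applies.
Total: €4,200 + €1,300 = €5,500.

€5,500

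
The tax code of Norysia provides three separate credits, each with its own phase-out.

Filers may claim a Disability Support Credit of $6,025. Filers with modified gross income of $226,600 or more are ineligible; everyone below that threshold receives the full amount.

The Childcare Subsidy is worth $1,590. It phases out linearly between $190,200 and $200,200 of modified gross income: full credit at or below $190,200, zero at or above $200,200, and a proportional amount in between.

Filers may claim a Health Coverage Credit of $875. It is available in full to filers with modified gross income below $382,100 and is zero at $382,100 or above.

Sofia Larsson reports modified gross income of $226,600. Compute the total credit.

Disability Support Credit: $226,600 meets or exceeds the $226,600 cutoff, so the credit is $0.
Childcare Subsidy: $226,600 is at or above $200,200, so the credit is $0.
Health Coverage Credit: $226,600 is below the $382,100 cutoff, so the full $875 applies.
Total: $0 + $0 + $875 = $875.

$875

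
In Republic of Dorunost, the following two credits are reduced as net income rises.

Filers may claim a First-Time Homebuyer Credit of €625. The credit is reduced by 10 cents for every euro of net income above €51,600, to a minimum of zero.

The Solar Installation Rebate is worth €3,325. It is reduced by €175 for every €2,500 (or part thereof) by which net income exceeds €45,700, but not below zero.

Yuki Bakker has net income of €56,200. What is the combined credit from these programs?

€2,615

First-Time Homebuyer Credit: 10% of the €4,600 excess over €51,600 is €460; credit = €625 − €460 = €165.
Solar Installation Rebate: income exceeds €45,700 by €10,500, which is 5 full-or-partial €2,500 increments; reduction = 5 × €175 = €875, leaving €2,450.
Total: €165 + €2,450 = €2,615.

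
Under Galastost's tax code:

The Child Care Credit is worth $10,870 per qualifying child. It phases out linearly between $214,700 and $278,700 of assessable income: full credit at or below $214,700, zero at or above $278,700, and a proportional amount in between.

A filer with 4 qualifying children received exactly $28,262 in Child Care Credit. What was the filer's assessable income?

Full credit = 4 × $10,870 = $43,480.
$28,262 is 28,262/43,480 of the full $43,480, so 15,218/43,480 of the $64,000 range has been used: income = $214,700 + $64,000 × 15,218/43,480 = $237,100.

$237,100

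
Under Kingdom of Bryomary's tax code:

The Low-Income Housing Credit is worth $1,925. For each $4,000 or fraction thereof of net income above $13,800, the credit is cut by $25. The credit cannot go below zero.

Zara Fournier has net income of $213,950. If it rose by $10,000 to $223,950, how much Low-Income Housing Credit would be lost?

$50

At $213,950 — income exceeds $13,800 by $200,150, which is 51 full-or-partial $4,000 increments; reduction = 51 × $25 = $1,275, leaving $650.
At $223,950 — income exceeds $13,800 by $210,150, which is 53 full-or-partial $4,000 increments; reduction = 53 × $25 = $1,325, leaving $600.
Lost: $650 − $600 = $50.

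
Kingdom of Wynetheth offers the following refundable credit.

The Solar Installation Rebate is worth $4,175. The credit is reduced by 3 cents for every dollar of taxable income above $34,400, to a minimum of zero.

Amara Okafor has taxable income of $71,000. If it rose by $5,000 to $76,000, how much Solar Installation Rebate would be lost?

$150

At $71,000 — 3% of the $36,600 excess over $34,400 is $1,098; credit = $4,175 − $1,098 = $3,077.
At $76,000 — 3% of the $41,600 excess over $34,400 is $1,248; credit = $4,175 − $1,248 = $2,927.
Lost: $3,077 − $2,927 = $150.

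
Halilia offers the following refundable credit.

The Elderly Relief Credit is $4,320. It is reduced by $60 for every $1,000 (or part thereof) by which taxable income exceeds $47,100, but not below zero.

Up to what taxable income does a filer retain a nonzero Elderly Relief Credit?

$118,100

After 71 increments the reduction is 71 × $60 = $4,260, leaving $60; one more increment wipes it out. Increment 71 ends at excess 71 × $1,000 = $71,000, so the highest qualifying income is $47,100 + $71,000 = $118,100.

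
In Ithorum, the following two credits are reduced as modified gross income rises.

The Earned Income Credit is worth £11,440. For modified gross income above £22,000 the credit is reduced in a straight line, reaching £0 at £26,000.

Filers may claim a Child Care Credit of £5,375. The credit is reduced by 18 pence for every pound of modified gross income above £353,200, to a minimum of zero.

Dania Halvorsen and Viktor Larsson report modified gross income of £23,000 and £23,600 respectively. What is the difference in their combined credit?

Dania (£23,000): Earned Income Credit: £23,000 is £1,000 into a £4,000 phase-out range, leaving 3,000/4,000 of the credit: £11,440 × 3,000/4,000 = £8,580. Child Care Credit: £23,000 is at or below the £353,200 threshold, so the full £5,375 applies. total £8,580 + £5,375 = £13,955
Viktor (£23,600): Earned Income Credit: £23,600 is £1,600 into a £4,000 phase-out range, leaving 2,400/4,000 of the credit: £11,440 × 2,400/4,000 = £6,864. Child Care Credit: £23,600 is at or below the £353,200 threshold, so the full £5,375 applies. total £6,864 + £5,375 = £12,239
Difference: |£13,955 − £12,239| = £1,716.

£1,716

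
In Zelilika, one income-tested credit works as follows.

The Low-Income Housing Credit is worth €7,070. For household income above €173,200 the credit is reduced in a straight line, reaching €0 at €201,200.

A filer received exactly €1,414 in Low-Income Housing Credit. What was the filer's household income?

€195,600

€1,414 is 1,414/7,070 of the full €7,070, so 5,656/7,070 of the €28,000 range has been used: income = €173,200 + €28,000 × 5,656/7,070 = €195,600.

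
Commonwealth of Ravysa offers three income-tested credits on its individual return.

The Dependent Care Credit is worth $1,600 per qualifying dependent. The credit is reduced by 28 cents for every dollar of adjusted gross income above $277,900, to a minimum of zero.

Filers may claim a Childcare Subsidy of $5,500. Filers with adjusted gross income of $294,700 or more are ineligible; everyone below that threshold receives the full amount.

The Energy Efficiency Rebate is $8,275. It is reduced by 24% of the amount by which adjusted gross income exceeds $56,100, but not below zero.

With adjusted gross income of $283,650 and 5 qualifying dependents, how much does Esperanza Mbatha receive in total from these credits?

$11,890

Dependent Care Credit: base = 5 × $1,600 = $8,000. 28% of the $5,750 excess over $277,900 is $1,610; credit = $8,000 − $1,610 = $6,390.
Childcare Subsidy: $283,650 is below the $294,700 cutoff, so the full $5,500 applies.
Energy Efficiency Rebate: 24% of the $227,550 excess over $56,100 is $54,612 ≥ base, so the credit is $0.
Total: $6,390 + $5,500 + $0 = $11,890.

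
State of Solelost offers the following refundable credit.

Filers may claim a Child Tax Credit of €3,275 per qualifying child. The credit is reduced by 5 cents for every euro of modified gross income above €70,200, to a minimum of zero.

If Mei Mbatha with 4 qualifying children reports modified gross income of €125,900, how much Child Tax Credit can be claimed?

€10,315

Child Tax Credit: base = 4 × €3,275 = €13,100. 5% of the €55,700 excess over €70,200 is €2,785; credit = €13,100 − €2,785 = €10,315.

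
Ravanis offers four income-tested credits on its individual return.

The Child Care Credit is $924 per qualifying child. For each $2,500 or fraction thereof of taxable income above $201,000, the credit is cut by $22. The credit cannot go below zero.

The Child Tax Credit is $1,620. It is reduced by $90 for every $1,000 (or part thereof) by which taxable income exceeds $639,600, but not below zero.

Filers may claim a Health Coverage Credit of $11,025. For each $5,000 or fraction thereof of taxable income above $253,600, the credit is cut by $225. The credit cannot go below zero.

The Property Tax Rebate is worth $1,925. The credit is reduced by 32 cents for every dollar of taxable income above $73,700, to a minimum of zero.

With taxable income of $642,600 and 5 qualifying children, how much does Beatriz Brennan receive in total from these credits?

$2,076

Child Care Credit: base = 5 × $924 = $4,620. income exceeds $201,000 by $441,600, which is 177 full-or-partial $2,500 increments; reduction = 177 × $22 = $3,894, leaving $726.
Child Tax Credit: income exceeds $639,600 by $3,000, which is 3 full-or-partial $1,000 increments; reduction = 3 × $90 = $270, leaving $1,350.
Health Coverage Credit: income exceeds $253,600 by $389,000 → 78 increments × $225 = $17,550 ≥ base, so the credit is $0.
Property Tax Rebate: 32% of the $568,900 excess over $73,700 is $182,048 ≥ base, so the credit is $0.
Total: $726 + $1,350 + $0 + $0 = $2,076.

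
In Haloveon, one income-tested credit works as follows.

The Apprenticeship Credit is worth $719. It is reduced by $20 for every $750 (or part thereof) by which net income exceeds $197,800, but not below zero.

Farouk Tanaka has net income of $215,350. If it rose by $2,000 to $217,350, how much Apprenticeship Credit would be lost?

$60

At $215,350 — income exceeds $197,800 by $17,550, which is 24 full-or-partial $750 increments; reduction = 24 × $20 = $480, leaving $239.
At $217,350 — income exceeds $197,800 by $19,550, which is 27 full-or-partial $750 increments; reduction = 27 × $20 = $540, leaving $179.
Lost: $239 − $179 = $60.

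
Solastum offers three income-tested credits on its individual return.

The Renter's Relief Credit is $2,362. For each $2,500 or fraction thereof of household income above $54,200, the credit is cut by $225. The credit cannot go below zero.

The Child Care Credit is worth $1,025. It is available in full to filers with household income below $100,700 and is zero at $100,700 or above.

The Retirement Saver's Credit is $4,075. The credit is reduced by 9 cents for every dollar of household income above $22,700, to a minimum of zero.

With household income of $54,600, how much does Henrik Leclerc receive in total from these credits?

Renter's Relief Credit: income exceeds $54,200 by $400, which is 1 full-or-partial $2,500 increment; reduction = 1 × $225 = $225, leaving $2,137.
Child Care Credit: $54,600 is below the $100,700 cutoff, so the full $1,025 applies.
Retirement Saver's Credit: 9% of the $31,900 excess over $22,700 is $2,871; credit = $4,075 − $2,871 = $1,204.
Total: $2,137 + $1,025 + $1,204 = $4,366.

$4,366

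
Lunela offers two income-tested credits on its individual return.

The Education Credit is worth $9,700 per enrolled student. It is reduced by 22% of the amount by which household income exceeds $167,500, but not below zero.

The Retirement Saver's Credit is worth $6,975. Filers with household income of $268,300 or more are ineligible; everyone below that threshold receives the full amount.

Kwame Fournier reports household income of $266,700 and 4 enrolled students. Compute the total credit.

$23,951

Education Credit: base = 4 × $9,700 = $38,800. 22% of the $99,200 excess over $167,500 is $21,824; credit = $38,800 − $21,824 = $16,976.
Retirement Saver's Credit: $266,700 is below the $268,300 cutoff, so the full $6,975 applies.
Total: $16,976 + $6,975 = $23,951.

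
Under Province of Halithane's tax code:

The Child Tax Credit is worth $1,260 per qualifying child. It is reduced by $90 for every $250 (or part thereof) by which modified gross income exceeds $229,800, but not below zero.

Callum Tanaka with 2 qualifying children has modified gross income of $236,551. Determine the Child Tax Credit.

$0

Child Tax Credit: base = 2 × $1,260 = $2,520. income exceeds $229,800 by $6,751 → 28 increments × $90 = $2,520 ≥ base, so the credit is $0.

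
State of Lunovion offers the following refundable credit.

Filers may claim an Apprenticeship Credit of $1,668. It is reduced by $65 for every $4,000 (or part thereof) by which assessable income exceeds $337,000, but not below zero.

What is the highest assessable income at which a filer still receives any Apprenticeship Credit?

$437,000

After 25 increments the reduction is 25 × $65 = $1,625, leaving $43; one more increment wipes it out. Increment 25 ends at excess 25 × $4,000 = $100,000, so the highest qualifying income is $337,000 + $100,000 = $437,000.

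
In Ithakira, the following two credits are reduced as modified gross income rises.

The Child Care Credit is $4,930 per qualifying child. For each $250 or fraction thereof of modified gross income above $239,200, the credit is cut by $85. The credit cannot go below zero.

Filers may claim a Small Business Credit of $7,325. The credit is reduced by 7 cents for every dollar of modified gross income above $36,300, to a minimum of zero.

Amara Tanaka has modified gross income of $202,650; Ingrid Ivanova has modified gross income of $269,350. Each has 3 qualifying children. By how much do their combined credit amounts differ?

$10,285

Amara ($202,650): Child Care Credit: base = 3 × $4,930 = $14,790. $202,650 is at or below the $239,200 threshold, so the full $14,790 applies. Small Business Credit: 7% of the $166,350 excess over $36,300 is $11,644.50 ≥ base, so the credit is $0. total $14,790 + $0 = $14,790
Ingrid ($269,350): Child Care Credit: base = 3 × $4,930 = $14,790. income exceeds $239,200 by $30,150, which is 121 full-or-partial $250 increments; reduction = 121 × $85 = $10,285, leaving $4,505. Small Business Credit: 7% of the $233,050 excess over $36,300 is $16,313.50 ≥ base, so the credit is $0. total $4,505 + $0 = $4,505
Difference: |$14,790 − $4,505| = $10,285.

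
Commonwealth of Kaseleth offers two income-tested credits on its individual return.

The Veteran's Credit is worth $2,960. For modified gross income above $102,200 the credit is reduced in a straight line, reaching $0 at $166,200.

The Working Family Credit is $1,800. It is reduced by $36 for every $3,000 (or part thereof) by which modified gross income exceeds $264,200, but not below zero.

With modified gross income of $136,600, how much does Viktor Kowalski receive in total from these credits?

Veteran's Credit: $136,600 is $34,400 into a $64,000 phase-out range, leaving 29,600/64,000 of the credit: $2,960 × 29,600/64,000 = $1,369.
Working Family Credit: $136,600 is at or below the $264,200 threshold, so the full $1,800 applies.
Total: $1,369 + $1,800 = $3,169.

$3,169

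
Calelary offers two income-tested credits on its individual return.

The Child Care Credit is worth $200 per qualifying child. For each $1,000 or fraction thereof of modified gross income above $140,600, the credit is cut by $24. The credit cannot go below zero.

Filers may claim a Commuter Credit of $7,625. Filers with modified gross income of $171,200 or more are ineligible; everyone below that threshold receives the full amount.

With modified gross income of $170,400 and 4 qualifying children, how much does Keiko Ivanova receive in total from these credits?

Child Care Credit: base = 4 × $200 = $800. income exceeds $140,600 by $29,800, which is 30 full-or-partial $1,000 increments; reduction = 30 × $24 = $720, leaving $80.
Commuter Credit: $170,400 is below the $171,200 cutoff, so the full $7,625 applies.
Total: $80 + $7,625 = $7,705.

$7,705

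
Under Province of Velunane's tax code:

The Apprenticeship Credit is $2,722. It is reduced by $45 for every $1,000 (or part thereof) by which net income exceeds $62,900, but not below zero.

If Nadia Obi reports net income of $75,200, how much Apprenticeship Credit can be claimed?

$2,137

Apprenticeship Credit: income exceeds $62,900 by $12,300, which is 13 full-or-partial $1,000 increments; reduction = 13 × $45 = $585, leaving $2,137.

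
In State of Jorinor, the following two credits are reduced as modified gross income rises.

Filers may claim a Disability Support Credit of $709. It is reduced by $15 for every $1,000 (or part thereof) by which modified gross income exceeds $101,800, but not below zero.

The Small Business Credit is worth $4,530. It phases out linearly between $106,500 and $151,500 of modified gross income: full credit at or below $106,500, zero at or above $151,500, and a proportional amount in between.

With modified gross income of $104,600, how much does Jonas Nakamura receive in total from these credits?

$5,194

Disability Support Credit: income exceeds $101,800 by $2,800, which is 3 full-or-partial $1,000 increments; reduction = 3 × $15 = $45, leaving $664.
Small Business Credit: $104,600 is at or below the $106,500 threshold, so the full $4,530 applies.
Total: $664 + $4,530 = $5,194.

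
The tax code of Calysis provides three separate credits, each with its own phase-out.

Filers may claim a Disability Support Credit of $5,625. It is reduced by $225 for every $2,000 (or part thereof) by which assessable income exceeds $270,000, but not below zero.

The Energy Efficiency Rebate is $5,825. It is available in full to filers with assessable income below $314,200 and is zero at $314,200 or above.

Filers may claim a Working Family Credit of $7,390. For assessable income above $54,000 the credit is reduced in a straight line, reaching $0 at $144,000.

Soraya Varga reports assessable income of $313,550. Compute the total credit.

$6,500

Disability Support Credit: income exceeds $270,000 by $43,550, which is 22 full-or-partial $2,000 increments; reduction = 22 × $225 = $4,950, leaving $675.
Energy Efficiency Rebate: $313,550 is below the $314,200 cutoff, so the full $5,825 applies.
Working Family Credit: $313,550 is at or above $144,000, so the credit is $0.
Total: $675 + $5,825 + $0 = $6,500.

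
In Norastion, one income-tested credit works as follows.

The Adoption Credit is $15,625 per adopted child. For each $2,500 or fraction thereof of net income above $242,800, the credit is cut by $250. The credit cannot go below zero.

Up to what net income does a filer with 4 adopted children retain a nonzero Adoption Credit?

$865,300

Full credit = 4 × $15,625 = $62,500.
After 249 increments the reduction is 249 × $250 = $62,250, leaving $250; one more increment wipes it out. Increment 249 ends at excess 249 × $2,500 = $622,500, so the highest qualifying income is $242,800 + $622,500 = $865,300.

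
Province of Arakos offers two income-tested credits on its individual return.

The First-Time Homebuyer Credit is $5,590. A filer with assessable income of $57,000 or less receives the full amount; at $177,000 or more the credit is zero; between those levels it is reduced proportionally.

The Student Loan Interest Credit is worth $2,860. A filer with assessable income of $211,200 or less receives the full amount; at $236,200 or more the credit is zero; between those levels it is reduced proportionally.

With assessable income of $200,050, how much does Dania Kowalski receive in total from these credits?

First-Time Homebuyer Credit: $200,050 is at or above $177,000, so the credit is $0.
Student Loan Interest Credit: $200,050 is at or below the $211,200 threshold, so the full $2,860 applies.
Total: $0 + $2,860 = $2,860.

$2,860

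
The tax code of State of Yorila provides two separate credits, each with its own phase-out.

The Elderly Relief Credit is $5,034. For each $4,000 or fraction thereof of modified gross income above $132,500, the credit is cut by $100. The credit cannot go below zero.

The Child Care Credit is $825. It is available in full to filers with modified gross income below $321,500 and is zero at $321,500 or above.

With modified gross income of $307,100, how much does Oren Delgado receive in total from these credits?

$1,459

Elderly Relief Credit: income exceeds $132,500 by $174,600, which is 44 full-or-partial $4,000 increments; reduction = 44 × $100 = $4,400, leaving $634.
Child Care Credit: $307,100 is below the $321,500 cutoff, so the full $825 applies.
Total: $634 + $825 = $1,459.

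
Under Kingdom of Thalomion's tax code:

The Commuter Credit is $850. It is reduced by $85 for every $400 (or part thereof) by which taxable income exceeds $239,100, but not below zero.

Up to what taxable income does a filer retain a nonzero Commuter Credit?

$242,700

After 9 increments the reduction is 9 × $85 = $765, leaving $85; one more increment wipes it out. Increment 9 ends at excess 9 × $400 = $3,600, so the highest qualifying income is $239,100 + $3,600 = $242,700.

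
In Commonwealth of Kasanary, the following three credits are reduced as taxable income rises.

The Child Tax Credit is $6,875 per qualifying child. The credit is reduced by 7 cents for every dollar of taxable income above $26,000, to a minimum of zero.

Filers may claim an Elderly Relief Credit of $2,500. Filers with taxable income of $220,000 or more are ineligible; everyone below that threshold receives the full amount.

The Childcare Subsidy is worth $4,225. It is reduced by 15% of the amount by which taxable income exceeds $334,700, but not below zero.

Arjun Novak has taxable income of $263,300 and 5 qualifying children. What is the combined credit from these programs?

$21,989

Child Tax Credit: base = 5 × $6,875 = $34,375. 7% of the $237,300 excess over $26,000 is $16,611; credit = $34,375 − $16,611 = $17,764.
Elderly Relief Credit: $263,300 meets or exceeds the $220,000 cutoff, so the credit is $0.
Childcare Subsidy: $263,300 is at or below the $334,700 threshold, so the full $4,225 applies.
Total: $17,764 + $0 + $4,225 = $21,989.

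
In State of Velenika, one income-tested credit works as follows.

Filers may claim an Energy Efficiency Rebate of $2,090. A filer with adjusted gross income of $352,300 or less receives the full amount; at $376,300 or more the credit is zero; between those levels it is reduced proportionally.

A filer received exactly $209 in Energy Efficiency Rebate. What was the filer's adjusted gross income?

$373,900

$209 is 209/2,090 of the full $2,090, so 1,881/2,090 of the $24,000 range has been used: income = $352,300 + $24,000 × 1,881/2,090 = $373,900.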